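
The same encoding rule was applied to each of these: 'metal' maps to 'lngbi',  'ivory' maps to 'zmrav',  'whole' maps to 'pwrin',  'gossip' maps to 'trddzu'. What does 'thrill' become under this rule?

gwazii

m(12)→l(11) and e(4)→n(13) fit y≡3x+1 (mod 26); the inverse of 3 mod 26 is 9. Treating letters as 0–25, the rule is x ↦ 3x + 1 (mod 26).
On thrill: t(19)→3·19+1≡6=g; h(7)→3·7+1≡22=w; r(17)→3·17+1≡0=a; i(8)→3·8+1≡25=z; l(11)→3·11+1≡8=i; l(11)→3·11+1≡8=i (all mod 26).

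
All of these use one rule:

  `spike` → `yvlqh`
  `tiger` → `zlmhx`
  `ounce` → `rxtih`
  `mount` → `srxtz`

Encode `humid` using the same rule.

The shift depends on letter class: consonant s→y is +6, but vowel i→l is +3. Two shifts are in play — +3 for a/e/i/o/u, +6 for every other letter.
On humid: h(cons)+6=n, u(vowel)+3=x, m(cons)+6=s, i(vowel)+3=l, d(cons)+6=j.

nxslj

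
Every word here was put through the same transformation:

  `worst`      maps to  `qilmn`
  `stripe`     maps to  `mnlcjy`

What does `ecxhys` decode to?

It's a constant shift of +20 (ROT20).
Reversing it on ecxhys: e−20=k, c−20=i, x−20=d, h−20=n, y−20=e, s−20=y.

kidney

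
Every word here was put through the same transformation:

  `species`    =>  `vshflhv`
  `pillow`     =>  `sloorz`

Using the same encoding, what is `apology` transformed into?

dsrorjb

This is a Caesar cipher with shift 3.
For apology: a+3=d, p+3=s, o+3=r, l+3=o, o+3=r, g+3=j, y+3=b.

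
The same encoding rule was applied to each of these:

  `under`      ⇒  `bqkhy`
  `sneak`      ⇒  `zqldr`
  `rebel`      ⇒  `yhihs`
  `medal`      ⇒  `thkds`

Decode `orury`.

honor

It's a Vigenère-style cipher with numeric key [7,3]: position i shifts by key[i mod 2].
Undoing it on orury: o−7=h, r−3=o, u−7=n, r−3=o, y−7=r.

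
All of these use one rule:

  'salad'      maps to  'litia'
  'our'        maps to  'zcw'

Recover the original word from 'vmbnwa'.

The output letters match the input read backwards, each shifted +8: salad reversed is dalas. Two steps: reverse the string, then apply a Caesar shift of +8.
Reversing it on vmbnwa: shift back: v−8=n, m−8=e, b−8=t, n−8=f, w−8=o, a−8=s → netfos; then reverse → soften.

soften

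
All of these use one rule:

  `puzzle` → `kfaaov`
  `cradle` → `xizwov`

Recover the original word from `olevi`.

Letters are reflected about the middle of the alphabet (position → 25−position): Atbash.
Reversing it on olevi: o↔l, l↔o, e↔v, v↔e, i↔r.

lover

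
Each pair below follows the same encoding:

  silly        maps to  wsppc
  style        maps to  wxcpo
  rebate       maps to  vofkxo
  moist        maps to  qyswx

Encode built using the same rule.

The rule splits by letter class: vowels +10, consonants +4.
Applying it to built: b(cons)+4=f, u(vowel)+10=e, i(vowel)+10=s, l(cons)+4=p, t(cons)+4=x.

fespx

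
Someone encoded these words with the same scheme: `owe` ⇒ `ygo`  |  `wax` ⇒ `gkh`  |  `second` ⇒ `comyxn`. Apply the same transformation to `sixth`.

cshdr

Compare letters: o→y is +10, w→g is +10, e→o is +10 — a constant shift. It's a constant shift of +10 (ROT10).
On sixth: s+10=c, i+10=s, x+10=h, t+10=d, h+10=r.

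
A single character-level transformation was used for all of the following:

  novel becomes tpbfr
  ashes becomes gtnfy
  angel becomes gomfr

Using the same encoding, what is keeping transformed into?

qfkqoom

Shifts by position in novel: pos 0: n→t (+6), pos 1: o→p (+1), pos 2: v→b (+6), pos 3: e→f (+1) — repeating every 2. A repeating key of period 2 is used — shifts +6, +1 over and over.
For keeping: k+6=q, e+1=f, e+6=k, p+1=q, i+6=o, n+1=o, g+6=m.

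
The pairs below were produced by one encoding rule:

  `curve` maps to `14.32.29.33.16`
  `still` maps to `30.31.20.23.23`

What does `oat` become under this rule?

26.12.31

c is letter #3 and maps to 14: an offset of 11. The number is (letter's place in the alphabet, a=1) + 11.
On oat: o=15→26, a=1→12, t=20→31.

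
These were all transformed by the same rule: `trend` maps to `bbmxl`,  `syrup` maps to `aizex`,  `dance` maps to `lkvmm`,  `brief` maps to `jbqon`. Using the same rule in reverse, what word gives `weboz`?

Shifts by position in trend: pos 0: t→b (+8), pos 1: r→b (+10), pos 2: e→m (+8), pos 3: n→x (+10) — repeating every 2. It's a Vigenère-style cipher with numeric key [8,10]: position i shifts by key[i mod 2].
Undoing it on weboz: w−8=o, e−10=u, b−8=t, o−10=e, z−8=r.

outer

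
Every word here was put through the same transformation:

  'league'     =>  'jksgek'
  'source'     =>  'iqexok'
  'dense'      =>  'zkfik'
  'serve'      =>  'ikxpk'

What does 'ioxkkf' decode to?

screen

Each letter's alphabet position (a=0..z=25) is mapped through 11·x+18 mod 26 — an affine cipher.
Reversing it on ioxkkf: i(8)→19·(8−18)≡18=s; o(14)→19·(14−18)≡2=c; x(23)→19·(23−18)≡17=r; k(10)→19·(10−18)≡4=e; k(10)→19·(10−18)≡4=e; f(5)→19·(5−18)≡13=n (all mod 26).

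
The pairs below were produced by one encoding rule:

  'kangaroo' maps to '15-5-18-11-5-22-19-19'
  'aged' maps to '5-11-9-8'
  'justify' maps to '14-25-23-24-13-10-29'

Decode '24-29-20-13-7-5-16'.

k is letter #11 and maps to 15: an offset of 4. Letters become their 1-based position plus 4 (so a→5, b→6, …).
Reversing it on 24-29-20-13-7-5-16: 24→(24−4)÷1=20=t, 29→(29−4)÷1=25=y, 20→(20−4)÷1=16=p, 13→(13−4)÷1=9=i, 7→(7−4)÷1=3=c, 5→(5−4)÷1=1=a, 16→(16−4)÷1=12=l.

typical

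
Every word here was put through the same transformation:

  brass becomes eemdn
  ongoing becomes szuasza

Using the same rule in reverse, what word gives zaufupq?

edition

The output letters match the input read backwards, each shifted +12: brass reversed is ssarb. Two steps: reverse the string, then apply a Caesar shift of +12.
Decoding zaufupq: shift back: z−12=n, a−12=o, u−12=i, f−12=t, u−12=i, p−12=d, q−12=e → noitide; then reverse → edition.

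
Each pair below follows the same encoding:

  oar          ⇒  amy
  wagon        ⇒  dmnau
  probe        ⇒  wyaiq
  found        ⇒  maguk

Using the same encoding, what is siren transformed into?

The shift depends on letter class: consonant r→y is +7, but vowel o→a is +12. The rule splits by letter class: vowels +12, consonants +7.
Applying it to siren: s(cons)+7=z, i(vowel)+12=u, r(cons)+7=y, e(vowel)+12=q, n(cons)+7=u.

zuyqu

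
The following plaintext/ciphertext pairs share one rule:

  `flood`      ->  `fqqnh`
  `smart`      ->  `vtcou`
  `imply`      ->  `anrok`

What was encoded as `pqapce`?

The output letters match the input read backwards, each shifted +2: flood reversed is doolf. Two steps: reverse the string, then apply a Caesar shift of +2.
Reversing it on pqapce: shift back: p−2=n, q−2=o, a−2=y, p−2=n, c−2=a, e−2=c → noynac; then reverse → canyon.

canyon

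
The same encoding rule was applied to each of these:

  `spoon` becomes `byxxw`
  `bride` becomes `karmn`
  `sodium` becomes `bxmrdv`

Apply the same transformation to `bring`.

Compare letters: s→b is +9, p→y is +9, o→x is +9 — a constant shift. Each letter is shifted forward by 9 in the alphabet (a Caesar shift of +9).
On bring: b+9=k, r+9=a, i+9=r, n+9=w, g+9=p.

karwp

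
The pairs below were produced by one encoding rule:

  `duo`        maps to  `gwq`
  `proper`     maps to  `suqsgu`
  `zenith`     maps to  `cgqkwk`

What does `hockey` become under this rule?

kqfngb

The shift depends on letter class: consonant d→g is +3, but vowel u→w is +2. Two shifts are in play — +2 for a/e/i/o/u, +3 for every other letter.
Applying it to hockey: h(cons)+3=k, o(vowel)+2=q, c(cons)+3=f, k(cons)+3=n, e(vowel)+2=g, y(cons)+3=b.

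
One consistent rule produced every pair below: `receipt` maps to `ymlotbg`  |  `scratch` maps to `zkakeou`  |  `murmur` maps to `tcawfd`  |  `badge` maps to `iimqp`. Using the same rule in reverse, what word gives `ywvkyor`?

In receipt: r→y is +7, e→m is +8, c→l is +9, e→o is +10 — the shift increases by 1 each position. Letter i (0-indexed) is shifted by i+7, so successive shifts are 7, 8, 9, ….
Decoding ywvkyor: y−7=r, w−8=o, v−9=m, k−10=a, y−11=n, o−12=c, r−13=e.

romance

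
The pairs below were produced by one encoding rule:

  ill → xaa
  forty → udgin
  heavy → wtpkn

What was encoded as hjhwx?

Compare letters: i→x is +15, l→a is +15, l→a is +15 — a constant shift. Every letter moves 15 places later in the alphabet, wrapping around z→a.
Undoing it on hjhwx: h−15=s, j−15=u, h−15=s, w−15=h, x−15=i.

sushi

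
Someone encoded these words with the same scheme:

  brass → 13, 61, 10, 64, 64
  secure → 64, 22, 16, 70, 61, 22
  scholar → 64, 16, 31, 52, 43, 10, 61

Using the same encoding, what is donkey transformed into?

b(#2)→13 and r(#18)→61: differences scale by 3, so n = 3·pos + 7. Each letter becomes 3×(its alphabet position, a=1..z=26) + 7.
On donkey: d=4→19, o=15→52, n=14→49, k=11→40, e=5→22, y=25→82.

19, 52, 49, 40, 22, 82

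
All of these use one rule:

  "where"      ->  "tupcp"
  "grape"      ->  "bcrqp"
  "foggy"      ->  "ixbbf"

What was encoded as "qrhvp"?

pause

w(22)→t(19) and h(7)→u(20) fit y≡19x+17 (mod 26); the inverse of 19 mod 26 is 11. This is an affine cipher: with a=0,…,z=25, each position x becomes (19x+17) mod 26.
Reversing it on qrhvp: q(16)→11·(16−17)≡15=p; r(17)→11·(17−17)≡0=a; h(7)→11·(7−17)≡20=u; v(21)→11·(21−17)≡18=s; p(15)→11·(15−17)≡4=e (all mod 26).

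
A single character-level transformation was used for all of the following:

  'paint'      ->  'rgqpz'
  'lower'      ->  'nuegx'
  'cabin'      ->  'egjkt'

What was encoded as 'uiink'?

scale

Shifts by position in paint: pos 0: p→r (+2), pos 1: a→g (+6), pos 2: i→q (+8), pos 3: n→p (+2), pos 4: t→z (+6) — repeating every 3. The shifts repeat in a cycle of length 3: positions 0,1,… shift by +2, +6, +8, then the pattern repeats.
Undoing it on uiink: u−2=s, i−6=c, i−8=a, n−2=l, k−6=e.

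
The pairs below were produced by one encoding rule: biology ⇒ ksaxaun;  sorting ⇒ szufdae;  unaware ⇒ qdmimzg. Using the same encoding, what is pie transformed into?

The output letters match the input read backwards, each shifted +12: biology reversed is ygoloib. Read the word backwards and shift each letter +12.
For pie: reverse → eip; then shift: e+12=q, i+12=u, p+12=b.

qub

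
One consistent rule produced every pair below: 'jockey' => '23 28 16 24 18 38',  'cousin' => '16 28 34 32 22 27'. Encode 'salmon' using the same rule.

j is letter #10 and maps to 23: an offset of 13. The number is (letter's place in the alphabet, a=1) + 13.
Applying it to salmon: s=19→32, a=1→14, l=12→25, m=13→26, o=15→28, n=14→27.

32 14 25 26 28 27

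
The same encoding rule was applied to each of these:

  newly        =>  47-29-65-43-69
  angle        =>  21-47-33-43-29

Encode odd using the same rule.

49-27-27

n(#14)→47 and e(#5)→29: differences scale by 2, so n = 2·pos + 19. The formula is n = 2×(alphabet index, a=1) + 19.
Applying it to odd: o=15→49, d=4→27, d=4→27.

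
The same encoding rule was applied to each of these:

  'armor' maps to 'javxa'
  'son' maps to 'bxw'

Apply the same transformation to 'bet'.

Compare letters: a→j is +9, r→a is +9, m→v is +9 — a constant shift. It's a constant shift of +9 (ROT9).
For bet: b+9=k, e+9=n, t+9=c.

knc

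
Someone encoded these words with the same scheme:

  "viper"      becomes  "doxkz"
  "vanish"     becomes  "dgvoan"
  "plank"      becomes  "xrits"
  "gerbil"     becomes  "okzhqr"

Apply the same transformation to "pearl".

Shifts by position in viper: pos 0: v→d (+8), pos 1: i→o (+6), pos 2: p→x (+8), pos 3: e→k (+6) — repeating every 2. It's a Vigenère-style cipher with numeric key [8,6]: position i shifts by key[i mod 2].
For pearl: p+8=x, e+6=k, a+8=i, r+6=x, l+8=t.

xkixt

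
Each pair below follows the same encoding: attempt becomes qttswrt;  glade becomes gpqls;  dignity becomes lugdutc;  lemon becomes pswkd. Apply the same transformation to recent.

This is an affine cipher: with a=0,…,z=25, each position x becomes (7x+16) mod 26.
On recent: r(17)→7·17+16≡5=f; e(4)→7·4+16≡18=s; c(2)→7·2+16≡4=e; e(4)→7·4+16≡18=s; n(13)→7·13+16≡3=d; t(19)→7·19+16≡19=t (all mod 26).

fsesdt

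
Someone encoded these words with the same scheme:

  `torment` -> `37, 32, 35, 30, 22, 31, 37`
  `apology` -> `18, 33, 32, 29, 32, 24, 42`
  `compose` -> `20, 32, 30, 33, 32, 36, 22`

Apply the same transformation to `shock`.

36, 25, 32, 20, 28

t is letter #20 and maps to 37: an offset of 17. Each letter is replaced by its alphabet position (a=1..z=26) + 17.
On shock: s=19→36, h=8→25, o=15→32, c=3→20, k=11→28.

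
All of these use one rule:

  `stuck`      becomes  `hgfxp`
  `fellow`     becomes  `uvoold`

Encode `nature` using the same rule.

Each pair mirrors across the alphabet (s↔h, t↔g, u↔f): positions sum to 25. Each letter is replaced by its mirror in the alphabet: a↔z, b↔y, c↔x, and so on (the Atbash cipher).
For nature: n↔m, a↔z, t↔g, u↔f, r↔i, e↔v.

mzgfiv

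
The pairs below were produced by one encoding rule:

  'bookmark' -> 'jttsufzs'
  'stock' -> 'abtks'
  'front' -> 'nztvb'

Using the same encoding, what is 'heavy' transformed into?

Two shifts are in play — +5 for a/e/i/o/u, +8 for every other letter.
For heavy: h(cons)+8=p, e(vowel)+5=j, a(vowel)+5=f, v(cons)+8=d, y(cons)+8=g.

pjfdg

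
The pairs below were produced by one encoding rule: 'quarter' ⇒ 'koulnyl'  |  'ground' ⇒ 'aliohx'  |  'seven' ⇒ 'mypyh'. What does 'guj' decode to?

Compare letters: q→k is +20, u→o is +20, a→u is +20 — a constant shift. Every letter moves 20 places later in the alphabet, wrapping around z→a.
Undoing it on guj: g−20=m, u−20=a, j−20=p.

map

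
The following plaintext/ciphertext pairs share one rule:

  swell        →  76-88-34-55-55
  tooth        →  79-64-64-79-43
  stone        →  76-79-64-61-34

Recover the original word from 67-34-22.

With a=1..z=26, the number is 3·pos + 19.
Reversing it on 67-34-22: 67→(67−19)÷3=16=p, 34→(34−19)÷3=5=e, 22→(22−19)÷3=1=a.

pea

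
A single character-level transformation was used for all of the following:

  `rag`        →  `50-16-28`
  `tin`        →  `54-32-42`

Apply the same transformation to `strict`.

52-54-50-32-20-54

r(#18)→50 and a(#1)→16: differences scale by 2, so n = 2·pos + 14. Each letter becomes 2×(its alphabet position, a=1..z=26) + 14.
Applying it to strict: s=19→52, t=20→54, r=18→50, i=9→32, c=3→20, t=20→54.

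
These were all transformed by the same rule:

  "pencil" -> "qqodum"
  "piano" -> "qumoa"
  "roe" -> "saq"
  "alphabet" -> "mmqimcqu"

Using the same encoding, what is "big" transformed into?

cuh

Two shifts are in play — +12 for a/e/i/o/u, +1 for every other letter.
For big: b(cons)+1=c, i(vowel)+12=u, g(cons)+1=h.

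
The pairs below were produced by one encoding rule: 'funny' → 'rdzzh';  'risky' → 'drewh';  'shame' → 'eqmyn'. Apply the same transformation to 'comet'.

Shifts by position in funny: pos 0: f→r (+12), pos 1: u→d (+9), pos 2: n→z (+12), pos 3: n→z (+12), pos 4: y→h (+9) — repeating every 3. The shifts repeat in a cycle of length 3: positions 0,1,… shift by +12, +9, +12, then the pattern repeats.
On comet: c+12=o, o+9=x, m+12=y, e+12=q, t+9=c.

oxyqc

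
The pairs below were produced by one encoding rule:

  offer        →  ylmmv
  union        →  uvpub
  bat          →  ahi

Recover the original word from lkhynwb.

The output letters match the input read backwards, each shifted +7: offer reversed is reffo. The word is reversed, then every letter is shifted forward by 7.
Decoding lkhynwb: shift back: l−7=e, k−7=d, h−7=a, y−7=r, n−7=g, w−7=p, b−7=u → edargpu; then reverse → upgrade.

upgrade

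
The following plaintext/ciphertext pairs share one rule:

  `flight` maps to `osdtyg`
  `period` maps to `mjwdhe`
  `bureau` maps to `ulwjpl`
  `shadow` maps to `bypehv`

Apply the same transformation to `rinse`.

f(5)→o(14) and l(11)→s(18) fit y≡5x+15 (mod 26); the inverse of 5 mod 26 is 21. Treating letters as 0–25, the rule is x ↦ 5x + 15 (mod 26).
For rinse: r(17)→5·17+15≡22=w; i(8)→5·8+15≡3=d; n(13)→5·13+15≡2=c; s(18)→5·18+15≡1=b; e(4)→5·4+15≡9=j (all mod 26).

wdcbj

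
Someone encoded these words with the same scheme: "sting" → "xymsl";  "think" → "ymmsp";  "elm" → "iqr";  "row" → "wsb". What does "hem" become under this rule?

mir

The shift depends on letter class: consonant s→x is +5, but vowel i→m is +4. Two shifts are in play — +4 for a/e/i/o/u, +5 for every other letter.
For hem: h(cons)+5=m, e(vowel)+4=i, m(cons)+5=r.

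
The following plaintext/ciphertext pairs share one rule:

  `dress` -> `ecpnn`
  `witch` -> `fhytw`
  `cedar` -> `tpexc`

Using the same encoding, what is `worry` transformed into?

fvccb

d(3)→e(4) and r(17)→c(2) fit y≡11x+23 (mod 26); the inverse of 11 mod 26 is 19. Each letter's alphabet position (a=0..z=25) is mapped through 11·x+23 mod 26 — an affine cipher.
On worry: w(22)→11·22+23≡5=f; o(14)→11·14+23≡21=v; r(17)→11·17+23≡2=c; r(17)→11·17+23≡2=c; y(24)→11·24+23≡1=b (all mod 26).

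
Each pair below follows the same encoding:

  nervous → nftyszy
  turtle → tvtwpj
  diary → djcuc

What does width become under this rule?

In nervous: n→n is +0, e→f is +1, r→t is +2, v→y is +3 — the shift increases by 1 each position. Each letter shifts forward by its position index (0, 1, 2, …) — the shift grows by one for each successive letter.
For width: w+0=w, i+1=j, d+2=f, t+3=w, h+4=l.

wjfwl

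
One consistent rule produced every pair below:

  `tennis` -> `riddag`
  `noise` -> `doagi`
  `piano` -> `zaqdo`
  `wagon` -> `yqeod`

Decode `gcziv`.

super

t(19)→r(17) and e(4)→i(8) fit y≡11x+16 (mod 26); the inverse of 11 mod 26 is 19. This is an affine cipher: with a=0,…,z=25, each position x becomes (11x+16) mod 26.
Reversing it on gcziv: g(6)→19·(6−16)≡18=s; c(2)→19·(2−16)≡20=u; z(25)→19·(25−16)≡15=p; i(8)→19·(8−16)≡4=e; v(21)→19·(21−16)≡17=r (all mod 26).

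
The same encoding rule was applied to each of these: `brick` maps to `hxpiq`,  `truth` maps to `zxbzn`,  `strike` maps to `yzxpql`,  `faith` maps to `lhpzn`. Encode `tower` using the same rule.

zvclx

The shift depends on letter class: consonant b→h is +6, but vowel i→p is +7. The rule splits by letter class: vowels +7, consonants +6.
On tower: t(cons)+6=z, o(vowel)+7=v, w(cons)+6=c, e(vowel)+7=l, r(cons)+6=x.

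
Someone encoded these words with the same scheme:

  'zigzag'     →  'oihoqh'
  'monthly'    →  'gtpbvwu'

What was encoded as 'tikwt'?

The output letters match the input read backwards, each shifted +8: zigzag reversed is gazgiz. Two steps: reverse the string, then apply a Caesar shift of +8.
Reversing it on tikwt: shift back: t−8=l, i−8=a, k−8=c, w−8=o, t−8=l → lacol; then reverse → local.

local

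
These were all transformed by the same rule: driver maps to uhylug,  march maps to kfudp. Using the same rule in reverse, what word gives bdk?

hay

The word is reversed, then every letter is shifted forward by 3.
Reversing it on bdk: shift back: b−3=y, d−3=a, k−3=h → yah; then reverse → hay.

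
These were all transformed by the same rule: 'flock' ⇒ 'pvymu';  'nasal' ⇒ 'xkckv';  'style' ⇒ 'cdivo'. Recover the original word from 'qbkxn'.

Compare letters: f→p is +10, l→v is +10, o→y is +10 — a constant shift. Each letter is shifted forward by 10 in the alphabet (a Caesar shift of +10).
Undoing it on qbkxn: q−10=g, b−10=r, k−10=a, x−10=n, n−10=d.

grand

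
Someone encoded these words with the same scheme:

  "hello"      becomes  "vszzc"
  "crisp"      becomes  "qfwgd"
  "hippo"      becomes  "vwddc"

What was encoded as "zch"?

This is a Caesar cipher with shift 14.
Reversing it on zch: z−14=l, c−14=o, h−14=t.

lot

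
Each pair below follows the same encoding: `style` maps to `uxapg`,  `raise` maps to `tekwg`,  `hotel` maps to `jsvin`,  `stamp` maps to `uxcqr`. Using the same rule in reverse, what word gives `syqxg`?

Shifts by position in style: pos 0: s→u (+2), pos 1: t→x (+4), pos 2: y→a (+2), pos 3: l→p (+4) — repeating every 2. The shifts repeat in a cycle of length 2: positions 0,1,… shift by +2, +4, then the pattern repeats.
Undoing it on syqxg: s−2=q, y−4=u, q−2=o, x−4=t, g−2=e.

quote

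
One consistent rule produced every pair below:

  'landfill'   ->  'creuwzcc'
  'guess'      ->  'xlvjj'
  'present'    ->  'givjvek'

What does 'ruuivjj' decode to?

address

Compare letters: l→c is +17, a→r is +17, n→e is +17 — a constant shift. This is a Caesar cipher with shift 17.
Decoding ruuivjj: r−17=a, u−17=d, u−17=d, i−17=r, v−17=e, j−17=s, j−17=s.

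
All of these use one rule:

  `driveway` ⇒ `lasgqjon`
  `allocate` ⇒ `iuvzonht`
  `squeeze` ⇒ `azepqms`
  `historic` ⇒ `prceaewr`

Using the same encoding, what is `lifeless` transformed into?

In driveway: d→l is +8, r→a is +9, i→s is +10, v→g is +11 — the shift increases by 1 each position. Each letter shifts forward by (position + 8), i.e. 8, 9, 10, … — the shift grows by one for each successive letter.
For lifeless: l+8=t, i+9=r, f+10=p, e+11=p, l+12=x, e+13=r, s+14=g, s+15=h.

trppxrgh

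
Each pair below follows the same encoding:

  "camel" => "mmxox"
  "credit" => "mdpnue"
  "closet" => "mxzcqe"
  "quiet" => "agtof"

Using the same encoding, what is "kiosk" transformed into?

Shifts by position in camel: pos 0: c→m (+10), pos 1: a→m (+12), pos 2: m→x (+11), pos 3: e→o (+10), pos 4: l→x (+12) — repeating every 3. The shifts repeat in a cycle of length 3: positions 0,1,… shift by +10, +12, +11, then the pattern repeats.
For kiosk: k+10=u, i+12=u, o+11=z, s+10=c, k+12=w.

uuzcw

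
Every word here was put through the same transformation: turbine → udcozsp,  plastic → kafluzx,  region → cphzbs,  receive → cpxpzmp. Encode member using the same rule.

jpjopc

t(19)→u(20) and u(20)→d(3) fit y≡9x+5 (mod 26); the inverse of 9 mod 26 is 3. Treating letters as 0–25, the rule is x ↦ 9x + 5 (mod 26).
For member: m(12)→9·12+5≡9=j; e(4)→9·4+5≡15=p; m(12)→9·12+5≡9=j; b(1)→9·1+5≡14=o; e(4)→9·4+5≡15=p; r(17)→9·17+5≡2=c (all mod 26).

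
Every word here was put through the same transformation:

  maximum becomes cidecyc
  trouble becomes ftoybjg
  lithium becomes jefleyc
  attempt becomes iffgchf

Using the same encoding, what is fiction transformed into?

zeufeov

m(12)→c(2) and a(0)→i(8) fit y≡19x+8 (mod 26); the inverse of 19 mod 26 is 11. This is an affine cipher: with a=0,…,z=25, each position x becomes (19x+8) mod 26.
On fiction: f(5)→19·5+8≡25=z; i(8)→19·8+8≡4=e; c(2)→19·2+8≡20=u; t(19)→19·19+8≡5=f; i(8)→19·8+8≡4=e; o(14)→19·14+8≡14=o; n(13)→19·13+8≡21=v (all mod 26).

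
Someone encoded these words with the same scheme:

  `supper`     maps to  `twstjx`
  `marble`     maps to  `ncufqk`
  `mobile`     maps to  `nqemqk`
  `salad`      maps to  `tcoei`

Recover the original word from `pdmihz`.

In supper: s→t is +1, u→w is +2, p→s is +3, p→t is +4 — the shift increases by 1 each position. The shift increases by 1 at each position, starting from +1: 1, 2, 3, ….
Decoding pdmihz: p−1=o, d−2=b, m−3=j, i−4=e, h−5=c, z−6=t.

object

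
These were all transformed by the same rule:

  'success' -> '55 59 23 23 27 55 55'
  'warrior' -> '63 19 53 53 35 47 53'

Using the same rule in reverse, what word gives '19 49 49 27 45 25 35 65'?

appendix

s(#19)→55 and u(#21)→59: differences scale by 2, so n = 2·pos + 17. Each letter becomes 2×(its alphabet position, a=1..z=26) + 17.
Reversing it on 19 49 49 27 45 25 35 65: 19→(19−17)÷2=1=a, 49→(49−17)÷2=16=p, 49→(49−17)÷2=16=p, 27→(27−17)÷2=5=e, 45→(45−17)÷2=14=n, 25→(25−17)÷2=4=d, 35→(35−17)÷2=9=i, 65→(65−17)÷2=24=x.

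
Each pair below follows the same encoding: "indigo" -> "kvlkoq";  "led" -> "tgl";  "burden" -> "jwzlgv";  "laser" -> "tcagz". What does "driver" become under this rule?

The shift depends on letter class: consonant n→v is +8, but vowel i→k is +2. Two shifts are in play — +2 for a/e/i/o/u, +8 for every other letter.
Applying it to driver: d(cons)+8=l, r(cons)+8=z, i(vowel)+2=k, v(cons)+8=d, e(vowel)+2=g, r(cons)+8=z.

lzkdgz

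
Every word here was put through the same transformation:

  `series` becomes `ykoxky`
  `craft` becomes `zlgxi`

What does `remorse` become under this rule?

The output letters match the input read backwards, each shifted +6: series reversed is seires. Read the word backwards and shift each letter +6.
Applying it to remorse: reverse → esromer; then shift: e+6=k, s+6=y, r+6=x, o+6=u, m+6=s, e+6=k, r+6=x.

kyxuskx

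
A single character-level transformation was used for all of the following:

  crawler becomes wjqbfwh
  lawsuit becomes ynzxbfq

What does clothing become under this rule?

Read the word backwards and shift each letter +5.
On clothing: reverse → gnihtolc; then shift: g+5=l, n+5=s, i+5=n, h+5=m, t+5=y, o+5=t, l+5=q, c+5=h.

lsnmytqh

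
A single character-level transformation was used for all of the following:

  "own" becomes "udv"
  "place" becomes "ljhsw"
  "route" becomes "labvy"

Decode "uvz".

The output letters match the input read backwards, each shifted +7: own reversed is nwo. Two steps: reverse the string, then apply a Caesar shift of +7.
Undoing it on uvz: shift back: u−7=n, v−7=o, z−7=s → nos; then reverse → son.

son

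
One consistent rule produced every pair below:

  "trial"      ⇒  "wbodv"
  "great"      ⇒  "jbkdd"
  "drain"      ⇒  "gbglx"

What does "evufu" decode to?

Shifts by position in trial: pos 0: t→w (+3), pos 1: r→b (+10), pos 2: i→o (+6), pos 3: a→d (+3), pos 4: l→v (+10) — repeating every 3. The shifts repeat in a cycle of length 3: positions 0,1,… shift by +3, +10, +6, then the pattern repeats.
Decoding evufu: e−3=b, v−10=l, u−6=o, f−3=c, u−10=k.

block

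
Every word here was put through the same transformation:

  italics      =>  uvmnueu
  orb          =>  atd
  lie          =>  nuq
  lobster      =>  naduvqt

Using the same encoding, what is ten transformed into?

vqp

Two shifts are in play — +12 for a/e/i/o/u, +2 for every other letter.
On ten: t(cons)+2=v, e(vowel)+12=q, n(cons)+2=p.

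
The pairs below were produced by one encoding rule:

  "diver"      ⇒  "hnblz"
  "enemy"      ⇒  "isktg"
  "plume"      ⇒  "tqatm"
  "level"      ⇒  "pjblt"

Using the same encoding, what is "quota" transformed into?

In diver: d→h is +4, i→n is +5, v→b is +6, e→l is +7 — the shift increases by 1 each position. Each letter shifts forward by (position + 4), i.e. 4, 5, 6, … — the shift grows by one for each successive letter.
Applying it to quota: q+4=u, u+5=z, o+6=u, t+7=a, a+8=i.

uzuai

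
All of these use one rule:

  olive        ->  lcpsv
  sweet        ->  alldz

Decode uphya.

The output letters match the input read backwards, each shifted +7: olive reversed is evilo. Two steps: reverse the string, then apply a Caesar shift of +7.
Undoing it on uphya: shift back: u−7=n, p−7=i, h−7=a, y−7=r, a−7=t → niart; then reverse → train.

train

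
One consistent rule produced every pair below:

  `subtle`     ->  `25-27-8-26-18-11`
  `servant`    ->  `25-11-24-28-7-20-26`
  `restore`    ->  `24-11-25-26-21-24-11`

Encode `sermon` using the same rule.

25-11-24-19-21-20

s is letter #19 and maps to 25: an offset of 6. Letters become their 1-based position plus 6 (so a→7, b→8, …).
Applying it to sermon: s=19→25, e=5→11, r=18→24, m=13→19, o=15→21, n=14→20.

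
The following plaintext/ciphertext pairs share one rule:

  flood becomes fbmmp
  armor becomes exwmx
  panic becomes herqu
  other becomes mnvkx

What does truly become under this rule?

nxibo

f(5)→f(5) and l(11)→b(1) fit y≡21x+4 (mod 26); the inverse of 21 mod 26 is 5. This is an affine cipher: with a=0,…,z=25, each position x becomes (21x+4) mod 26.
On truly: t(19)→21·19+4≡13=n; r(17)→21·17+4≡23=x; u(20)→21·20+4≡8=i; l(11)→21·11+4≡1=b; y(24)→21·24+4≡14=o (all mod 26).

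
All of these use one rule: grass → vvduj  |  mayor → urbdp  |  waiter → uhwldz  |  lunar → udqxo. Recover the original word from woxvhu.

The output letters match the input read backwards, each shifted +3: grass reversed is ssarg. The word is reversed, then every letter is shifted forward by 3.
Undoing it on woxvhu: shift back: w−3=t, o−3=l, x−3=u, v−3=s, h−3=e, u−3=r → tluser; then reverse → result.

result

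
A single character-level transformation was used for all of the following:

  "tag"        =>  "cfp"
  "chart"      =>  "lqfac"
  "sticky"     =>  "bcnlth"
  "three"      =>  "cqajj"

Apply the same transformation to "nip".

wny

The shift depends on letter class: consonant t→c is +9, but vowel a→f is +5. Two shifts are in play — +5 for a/e/i/o/u, +9 for every other letter.
On nip: n(cons)+9=w, i(vowel)+5=n, p(cons)+9=y.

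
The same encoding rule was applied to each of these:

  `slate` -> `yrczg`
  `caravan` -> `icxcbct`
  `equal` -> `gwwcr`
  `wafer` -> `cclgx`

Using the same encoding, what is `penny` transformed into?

The shift depends on letter class: consonant s→y is +6, but vowel a→c is +2. The rule splits by letter class: vowels +2, consonants +6.
Applying it to penny: p(cons)+6=v, e(vowel)+2=g, n(cons)+6=t, n(cons)+6=t, y(cons)+6=e.

vgtte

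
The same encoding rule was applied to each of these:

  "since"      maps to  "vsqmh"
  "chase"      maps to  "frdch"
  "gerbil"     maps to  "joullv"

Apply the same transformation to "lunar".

oeqku

It's a Vigenère-style cipher with numeric key [3,10]: position i shifts by key[i mod 2].
On lunar: l+3=o, u+10=e, n+3=q, a+10=k, r+3=u.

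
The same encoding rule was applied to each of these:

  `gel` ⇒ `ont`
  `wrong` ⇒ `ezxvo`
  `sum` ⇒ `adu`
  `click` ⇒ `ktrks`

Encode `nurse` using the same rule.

vdzan

The shift depends on letter class: consonant g→o is +8, but vowel e→n is +9. Vowels shift forward by 9 and consonants shift forward by 8.
Applying it to nurse: n(cons)+8=v, u(vowel)+9=d, r(cons)+8=z, s(cons)+8=a, e(vowel)+9=n.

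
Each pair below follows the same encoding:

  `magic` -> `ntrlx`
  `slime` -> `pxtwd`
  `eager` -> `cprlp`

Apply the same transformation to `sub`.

The output letters match the input read backwards, each shifted +11: magic reversed is cigam. Read the word backwards and shift each letter +11.
Applying it to sub: reverse → bus; then shift: b+11=m, u+11=f, s+11=d.

mfd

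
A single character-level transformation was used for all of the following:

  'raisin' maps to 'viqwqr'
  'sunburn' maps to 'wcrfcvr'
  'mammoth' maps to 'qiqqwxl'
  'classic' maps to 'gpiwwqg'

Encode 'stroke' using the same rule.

The shift depends on letter class: consonant r→v is +4, but vowel a→i is +8. Vowels shift forward by 8 and consonants shift forward by 4.
For stroke: s(cons)+4=w, t(cons)+4=x, r(cons)+4=v, o(vowel)+8=w, k(cons)+4=o, e(vowel)+8=m.

wxvwom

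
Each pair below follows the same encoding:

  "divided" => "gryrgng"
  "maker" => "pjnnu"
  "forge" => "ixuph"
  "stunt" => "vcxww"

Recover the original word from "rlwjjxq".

octagon

Shifts by position in divided: pos 0: d→g (+3), pos 1: i→r (+9), pos 2: v→y (+3), pos 3: i→r (+9) — repeating every 2. The shifts repeat in a cycle of length 2: positions 0,1,… shift by +3, +9, then the pattern repeats.
Decoding rlwjjxq: r−3=o, l−9=c, w−3=t, j−9=a, j−3=g, x−9=o, q−3=n.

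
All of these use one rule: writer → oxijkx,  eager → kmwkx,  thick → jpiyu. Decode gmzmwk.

manage

w(22)→o(14) and r(17)→x(23) fit y≡19x+12 (mod 26); the inverse of 19 mod 26 is 11. This is an affine cipher: with a=0,…,z=25, each position x becomes (19x+12) mod 26.
Undoing it on gmzmwk: g(6)→11·(6−12)≡12=m; m(12)→11·(12−12)≡0=a; z(25)→11·(25−12)≡13=n; m(12)→11·(12−12)≡0=a; w(22)→11·(22−12)≡6=g; k(10)→11·(10−12)≡4=e (all mod 26).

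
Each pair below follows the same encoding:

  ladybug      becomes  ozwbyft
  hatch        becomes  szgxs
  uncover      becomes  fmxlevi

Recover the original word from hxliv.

Each pair mirrors across the alphabet (l↔o, a↔z, d↔w): positions sum to 25. Each letter is replaced by its mirror in the alphabet: a↔z, b↔y, c↔x, and so on (the Atbash cipher).
Decoding hxliv: h↔s, x↔c, l↔o, i↔r, v↔e.

score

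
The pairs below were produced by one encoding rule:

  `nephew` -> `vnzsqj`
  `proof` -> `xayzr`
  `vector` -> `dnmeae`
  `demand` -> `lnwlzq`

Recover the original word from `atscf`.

skirt

Letter i (0-indexed) is shifted by i+8, so successive shifts are 8, 9, 10, ….
Undoing it on atscf: a−8=s, t−9=k, s−10=i, c−11=r, f−12=t.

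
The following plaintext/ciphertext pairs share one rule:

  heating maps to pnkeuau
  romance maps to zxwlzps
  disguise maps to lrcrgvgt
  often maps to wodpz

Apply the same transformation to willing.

In heating: h→p is +8, e→n is +9, a→k is +10, t→e is +11 — the shift increases by 1 each position. Each letter shifts forward by (position + 8), i.e. 8, 9, 10, … — the shift grows by one for each successive letter.
For willing: w+8=e, i+9=r, l+10=v, l+11=w, i+12=u, n+13=a, g+14=u.

ervwuau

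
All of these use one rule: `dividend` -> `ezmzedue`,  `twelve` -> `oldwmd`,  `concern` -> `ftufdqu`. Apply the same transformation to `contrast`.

ftuoqhpo

d(3)→e(4) and i(8)→z(25) fit y≡25x+7 (mod 26); the inverse of 25 mod 26 is 25. Treating letters as 0–25, the rule is x ↦ 25x + 7 (mod 26).
Applying it to contrast: c(2)→25·2+7≡5=f; o(14)→25·14+7≡19=t; n(13)→25·13+7≡20=u; t(19)→25·19+7≡14=o; r(17)→25·17+7≡16=q; a(0)→25·0+7≡7=h; s(18)→25·18+7≡15=p; t(19)→25·19+7≡14=o (all mod 26).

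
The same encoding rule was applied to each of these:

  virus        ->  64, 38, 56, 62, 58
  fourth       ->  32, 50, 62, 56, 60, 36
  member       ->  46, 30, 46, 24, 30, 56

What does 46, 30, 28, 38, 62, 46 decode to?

medium

v(#22)→64 and i(#9)→38: differences scale by 2, so n = 2·pos + 20. Each letter becomes 2×(its alphabet position, a=1..z=26) + 20.
Reversing it on 46, 30, 28, 38, 62, 46: 46→(46−20)÷2=13=m, 30→(30−20)÷2=5=e, 28→(28−20)÷2=4=d, 38→(38−20)÷2=9=i, 62→(62−20)÷2=21=u, 46→(46−20)÷2=13=m.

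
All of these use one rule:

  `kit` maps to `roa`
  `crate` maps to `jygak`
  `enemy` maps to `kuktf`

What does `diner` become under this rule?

The shift depends on letter class: consonant k→r is +7, but vowel i→o is +6. The rule splits by letter class: vowels +6, consonants +7.
For diner: d(cons)+7=k, i(vowel)+6=o, n(cons)+7=u, e(vowel)+6=k, r(cons)+7=y.

kouky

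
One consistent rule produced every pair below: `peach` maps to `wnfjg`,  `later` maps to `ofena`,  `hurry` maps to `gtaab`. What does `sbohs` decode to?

nylon

p(15)→w(22) and e(4)→n(13) fit y≡15x+5 (mod 26); the inverse of 15 mod 26 is 7. This is an affine cipher: with a=0,…,z=25, each position x becomes (15x+5) mod 26.
Undoing it on sbohs: s(18)→7·(18−5)≡13=n; b(1)→7·(1−5)≡24=y; o(14)→7·(14−5)≡11=l; h(7)→7·(7−5)≡14=o; s(18)→7·(18−5)≡13=n (all mod 26).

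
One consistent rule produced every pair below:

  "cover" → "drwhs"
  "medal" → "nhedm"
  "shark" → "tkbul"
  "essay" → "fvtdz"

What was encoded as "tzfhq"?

A repeating key of period 2 is used — shifts +1, +3 over and over.
Reversing it on tzfhq: t−1=s, z−3=w, f−1=e, h−3=e, q−1=p.

sweep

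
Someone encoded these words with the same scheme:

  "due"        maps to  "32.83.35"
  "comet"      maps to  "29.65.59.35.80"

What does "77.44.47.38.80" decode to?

With a=1..z=26, the number is 3·pos + 20.
Undoing it on 77.44.47.38.80: 77→(77−20)÷3=19=s, 44→(44−20)÷3=8=h, 47→(47−20)÷3=9=i, 38→(38−20)÷3=6=f, 80→(80−20)÷3=20=t.

shift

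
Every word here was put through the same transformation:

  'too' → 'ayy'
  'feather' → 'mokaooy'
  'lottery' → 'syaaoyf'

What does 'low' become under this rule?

The shift depends on letter class: consonant t→a is +7, but vowel o→y is +10. Two shifts are in play — +10 for a/e/i/o/u, +7 for every other letter.
Applying it to low: l(cons)+7=s, o(vowel)+10=y, w(cons)+7=d.

syd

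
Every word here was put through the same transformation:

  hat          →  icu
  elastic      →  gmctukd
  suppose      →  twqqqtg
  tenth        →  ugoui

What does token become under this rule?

The shift depends on letter class: consonant h→i is +1, but vowel a→c is +2. The rule splits by letter class: vowels +2, consonants +1.
For token: t(cons)+1=u, o(vowel)+2=q, k(cons)+1=l, e(vowel)+2=g, n(cons)+1=o.

uqlgo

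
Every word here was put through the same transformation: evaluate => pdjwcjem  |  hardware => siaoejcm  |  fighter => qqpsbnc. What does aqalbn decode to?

Shifts by position in evaluate: pos 0: e→p (+11), pos 1: v→d (+8), pos 2: a→j (+9), pos 3: l→w (+11), pos 4: u→c (+8), pos 5: a→j (+9) — repeating every 3. The shifts repeat in a cycle of length 3: positions 0,1,… shift by +11, +8, +9, then the pattern repeats.
Undoing it on aqalbn: a−11=p, q−8=i, a−9=r, l−11=a, b−8=t, n−9=e.

pirate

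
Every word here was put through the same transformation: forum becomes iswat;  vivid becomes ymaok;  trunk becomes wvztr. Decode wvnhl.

tribe

In forum: f→i is +3, o→s is +4, r→w is +5, u→a is +6 — the shift increases by 1 each position. Each letter shifts forward by (position + 3), i.e. 3, 4, 5, … — the shift grows by one for each successive letter.
Reversing it on wvnhl: w−3=t, v−4=r, n−5=i, h−6=b, l−7=e.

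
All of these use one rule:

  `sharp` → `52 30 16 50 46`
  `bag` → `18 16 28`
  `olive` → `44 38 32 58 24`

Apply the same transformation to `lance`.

38 16 42 20 24

s(#19)→52 and h(#8)→30: differences scale by 2, so n = 2·pos + 14. With a=1..z=26, the number is 2·pos + 14.
For lance: l=12→38, a=1→16, n=14→42, c=3→20, e=5→24.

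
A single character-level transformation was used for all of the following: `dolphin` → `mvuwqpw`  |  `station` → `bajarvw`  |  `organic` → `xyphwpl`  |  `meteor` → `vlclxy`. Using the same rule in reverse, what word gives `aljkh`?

ready

Shifts by position in dolphin: pos 0: d→m (+9), pos 1: o→v (+7), pos 2: l→u (+9), pos 3: p→w (+7) — repeating every 2. The shifts repeat in a cycle of length 2: positions 0,1,… shift by +9, +7, then the pattern repeats.
Undoing it on aljkh: a−9=r, l−7=e, j−9=a, k−7=d, h−9=y.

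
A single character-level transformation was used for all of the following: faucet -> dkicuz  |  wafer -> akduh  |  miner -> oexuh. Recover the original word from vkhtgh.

harbor

f(5)→d(3) and a(0)→k(10) fit y≡9x+10 (mod 26); the inverse of 9 mod 26 is 3. This is an affine cipher: with a=0,…,z=25, each position x becomes (9x+10) mod 26.
Undoing it on vkhtgh: v(21)→3·(21−10)≡7=h; k(10)→3·(10−10)≡0=a; h(7)→3·(7−10)≡17=r; t(19)→3·(19−10)≡1=b; g(6)→3·(6−10)≡14=o; h(7)→3·(7−10)≡17=r (all mod 26).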